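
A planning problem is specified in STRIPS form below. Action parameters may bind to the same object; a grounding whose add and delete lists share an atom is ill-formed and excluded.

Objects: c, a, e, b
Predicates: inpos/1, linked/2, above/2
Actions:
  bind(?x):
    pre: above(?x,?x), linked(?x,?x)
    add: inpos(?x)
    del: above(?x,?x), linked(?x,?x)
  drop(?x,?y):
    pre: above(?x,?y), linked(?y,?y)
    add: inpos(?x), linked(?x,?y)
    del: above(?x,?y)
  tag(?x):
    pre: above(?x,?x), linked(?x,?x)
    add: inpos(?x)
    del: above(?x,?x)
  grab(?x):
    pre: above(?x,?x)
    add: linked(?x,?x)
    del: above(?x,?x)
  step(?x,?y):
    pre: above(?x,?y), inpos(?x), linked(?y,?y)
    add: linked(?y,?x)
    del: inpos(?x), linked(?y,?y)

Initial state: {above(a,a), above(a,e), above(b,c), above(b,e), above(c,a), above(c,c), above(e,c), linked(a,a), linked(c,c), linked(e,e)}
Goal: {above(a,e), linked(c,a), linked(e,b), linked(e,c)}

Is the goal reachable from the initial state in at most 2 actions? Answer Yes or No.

No

1. drop(c,a)  →  {above(a,a), above(a,e), above(b,c), above(b,e), above(c,c), above(e,c), inpos(c), linked(a,a), linked(c,a), linked(c,c), linked(e,e)}
2. drop(e,c)  →  {above(a,a), above(a,e), above(b,c), above(b,e), above(c,c), inpos(c), inpos(e), linked(a,a), linked(c,a), linked(c,c), linked(e,c), linked(e,e)}
3. drop(b,c)  →  {above(a,a), above(a,e), above(b,e), above(c,c), inpos(b), inpos(c), inpos(e), linked(a,a), linked(b,c), linked(c,a), linked(c,c), linked(e,c), linked(e,e)}
4. step(b,e)  →  {above(a,a), above(a,e), above(b,e), above(c,c), inpos(c), inpos(e), linked(a,a), linked(b,c), linked(c,a), linked(c,c), linked(e,b), linked(e,c)}
optimal plan length = 4; 4 > 2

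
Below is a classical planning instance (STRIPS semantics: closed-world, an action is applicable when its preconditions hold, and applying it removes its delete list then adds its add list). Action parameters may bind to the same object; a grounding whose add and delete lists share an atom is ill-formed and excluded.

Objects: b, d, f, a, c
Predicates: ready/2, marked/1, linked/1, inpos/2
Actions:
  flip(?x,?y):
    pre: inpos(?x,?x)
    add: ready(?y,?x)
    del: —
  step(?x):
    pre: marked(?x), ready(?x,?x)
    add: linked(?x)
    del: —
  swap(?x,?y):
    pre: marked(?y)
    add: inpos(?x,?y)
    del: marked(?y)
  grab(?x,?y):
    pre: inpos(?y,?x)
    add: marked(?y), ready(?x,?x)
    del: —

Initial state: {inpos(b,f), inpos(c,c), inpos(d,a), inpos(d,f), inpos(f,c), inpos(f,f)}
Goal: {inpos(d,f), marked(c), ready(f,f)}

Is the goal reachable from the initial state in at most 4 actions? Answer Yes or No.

Yes

1. flip(f,f)  →  {inpos(b,f), inpos(c,c), inpos(d,a), inpos(d,f), inpos(f,c), inpos(f,f), ready(f,f)}
2. grab(c,c)  →  {inpos(b,f), inpos(c,c), inpos(d,a), inpos(d,f), inpos(f,c), inpos(f,f), marked(c), ready(c,c), ready(f,f)}
optimal plan length = 2; 2 ≤ 4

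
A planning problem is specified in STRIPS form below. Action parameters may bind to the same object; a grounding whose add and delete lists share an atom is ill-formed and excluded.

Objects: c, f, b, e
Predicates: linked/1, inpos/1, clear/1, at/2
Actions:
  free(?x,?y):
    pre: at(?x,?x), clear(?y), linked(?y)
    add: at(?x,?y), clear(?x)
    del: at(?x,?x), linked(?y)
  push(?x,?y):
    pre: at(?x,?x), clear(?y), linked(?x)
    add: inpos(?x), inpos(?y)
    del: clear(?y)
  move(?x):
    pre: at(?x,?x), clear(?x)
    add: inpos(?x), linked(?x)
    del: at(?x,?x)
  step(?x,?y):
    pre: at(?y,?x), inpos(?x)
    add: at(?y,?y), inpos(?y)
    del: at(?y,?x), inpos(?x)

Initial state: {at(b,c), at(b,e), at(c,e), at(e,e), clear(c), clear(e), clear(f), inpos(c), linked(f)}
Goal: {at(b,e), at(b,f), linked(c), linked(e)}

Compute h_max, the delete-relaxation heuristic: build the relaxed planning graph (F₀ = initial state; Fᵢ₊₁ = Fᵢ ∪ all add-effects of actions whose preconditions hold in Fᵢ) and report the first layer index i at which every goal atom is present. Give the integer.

F0 = init (9 atoms)
F1 = F0 ∪ {at(b,b), at(e,f), inpos(b), inpos(e), linked(e)}  (14 atoms)
F2 = F1 ∪ {at(b,f), at(c,c), clear(b), inpos(f)}  (18 atoms)
F3 = F2 ∪ {at(c,f), linked(b), linked(c)}  (21 atoms)
goal ⊆ F3  ⇒  h_max = 3

3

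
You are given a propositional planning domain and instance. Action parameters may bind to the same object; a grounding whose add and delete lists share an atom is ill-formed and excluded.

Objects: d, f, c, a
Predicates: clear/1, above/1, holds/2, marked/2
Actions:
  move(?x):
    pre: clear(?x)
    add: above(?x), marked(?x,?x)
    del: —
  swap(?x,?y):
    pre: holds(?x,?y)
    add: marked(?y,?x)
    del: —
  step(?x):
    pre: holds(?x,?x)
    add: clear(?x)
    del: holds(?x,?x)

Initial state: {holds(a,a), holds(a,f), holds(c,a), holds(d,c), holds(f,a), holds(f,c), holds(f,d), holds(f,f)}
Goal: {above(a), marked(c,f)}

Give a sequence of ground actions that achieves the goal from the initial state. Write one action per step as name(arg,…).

1. swap(f,c)  →  {holds(a,a), holds(a,f), holds(c,a), holds(d,c), holds(f,a), holds(f,c), holds(f,d), holds(f,f), marked(c,f)}
2. step(a)  →  {clear(a), holds(a,f), holds(c,a), holds(d,c), holds(f,a), holds(f,c), holds(f,d), holds(f,f), marked(c,f)}
3. move(a)  →  {above(a), clear(a), holds(a,f), holds(c,a), holds(d,c), holds(f,a), holds(f,c), holds(f,d), holds(f,f), marked(a,a), marked(c,f)}

swap(f,c); step(a); move(a)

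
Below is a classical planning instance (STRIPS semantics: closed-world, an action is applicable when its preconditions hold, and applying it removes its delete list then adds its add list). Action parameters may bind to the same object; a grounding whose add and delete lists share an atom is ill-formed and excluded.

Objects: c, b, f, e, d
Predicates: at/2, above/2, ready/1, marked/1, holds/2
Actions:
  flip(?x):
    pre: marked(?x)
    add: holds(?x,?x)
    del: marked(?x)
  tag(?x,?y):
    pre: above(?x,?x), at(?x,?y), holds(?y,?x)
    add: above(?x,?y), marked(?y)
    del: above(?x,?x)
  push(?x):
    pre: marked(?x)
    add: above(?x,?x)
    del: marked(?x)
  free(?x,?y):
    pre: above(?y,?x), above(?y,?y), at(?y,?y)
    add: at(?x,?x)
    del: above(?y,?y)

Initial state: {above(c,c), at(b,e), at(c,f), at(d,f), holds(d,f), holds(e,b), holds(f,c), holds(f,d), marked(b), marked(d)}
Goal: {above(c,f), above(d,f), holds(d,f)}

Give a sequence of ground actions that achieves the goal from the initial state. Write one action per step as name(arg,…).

tag(c,f); push(d); tag(d,f)

1. tag(c,f)  →  {above(c,f), at(b,e), at(c,f), at(d,f), holds(d,f), holds(e,b), holds(f,c), holds(f,d), marked(b), marked(d), marked(f)}
2. push(d)  →  {above(c,f), above(d,d), at(b,e), at(c,f), at(d,f), holds(d,f), holds(e,b), holds(f,c), holds(f,d), marked(b), marked(f)}
3. tag(d,f)  →  {above(c,f), above(d,f), at(b,e), at(c,f), at(d,f), holds(d,f), holds(e,b), holds(f,c), holds(f,d), marked(b), marked(f)}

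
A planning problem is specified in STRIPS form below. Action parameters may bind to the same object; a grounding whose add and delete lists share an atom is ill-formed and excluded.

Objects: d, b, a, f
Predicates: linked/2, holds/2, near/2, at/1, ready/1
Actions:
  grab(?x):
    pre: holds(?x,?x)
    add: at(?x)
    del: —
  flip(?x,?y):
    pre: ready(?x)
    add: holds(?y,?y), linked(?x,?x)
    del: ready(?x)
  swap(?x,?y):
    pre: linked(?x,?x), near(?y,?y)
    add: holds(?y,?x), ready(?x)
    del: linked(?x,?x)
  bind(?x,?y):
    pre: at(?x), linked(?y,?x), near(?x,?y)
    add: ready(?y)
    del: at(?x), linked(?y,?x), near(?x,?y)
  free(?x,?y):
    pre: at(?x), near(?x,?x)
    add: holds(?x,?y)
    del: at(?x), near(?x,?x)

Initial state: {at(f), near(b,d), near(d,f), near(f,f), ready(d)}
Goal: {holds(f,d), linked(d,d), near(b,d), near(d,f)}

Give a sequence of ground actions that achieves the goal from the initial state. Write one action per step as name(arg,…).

flip(d,d); free(f,d)

1. flip(d,d)  →  {at(f), holds(d,d), linked(d,d), near(b,d), near(d,f), near(f,f)}
2. free(f,d)  →  {holds(d,d), holds(f,d), linked(d,d), near(b,d), near(d,f)}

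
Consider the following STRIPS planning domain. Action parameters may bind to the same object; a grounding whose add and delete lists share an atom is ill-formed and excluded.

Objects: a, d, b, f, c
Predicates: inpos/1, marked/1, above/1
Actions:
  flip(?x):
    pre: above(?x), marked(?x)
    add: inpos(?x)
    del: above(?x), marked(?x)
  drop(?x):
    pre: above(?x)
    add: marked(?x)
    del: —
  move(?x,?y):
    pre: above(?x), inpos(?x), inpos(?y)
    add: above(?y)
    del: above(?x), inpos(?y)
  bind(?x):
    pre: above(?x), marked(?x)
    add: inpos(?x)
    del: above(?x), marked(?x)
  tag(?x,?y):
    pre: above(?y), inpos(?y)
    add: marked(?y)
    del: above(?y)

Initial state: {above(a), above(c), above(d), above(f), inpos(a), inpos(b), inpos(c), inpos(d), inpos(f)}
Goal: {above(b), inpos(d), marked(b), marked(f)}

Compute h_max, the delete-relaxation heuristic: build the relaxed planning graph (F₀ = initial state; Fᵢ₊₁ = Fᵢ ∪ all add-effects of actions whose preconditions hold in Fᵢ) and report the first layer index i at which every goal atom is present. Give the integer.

F0 = init (9 atoms)
F1 = F0 ∪ {above(b), marked(a), marked(c), marked(d), marked(f)}  (14 atoms)
F2 = F1 ∪ {marked(b)}  (15 atoms)
goal ⊆ F2  ⇒  h_max = 2

2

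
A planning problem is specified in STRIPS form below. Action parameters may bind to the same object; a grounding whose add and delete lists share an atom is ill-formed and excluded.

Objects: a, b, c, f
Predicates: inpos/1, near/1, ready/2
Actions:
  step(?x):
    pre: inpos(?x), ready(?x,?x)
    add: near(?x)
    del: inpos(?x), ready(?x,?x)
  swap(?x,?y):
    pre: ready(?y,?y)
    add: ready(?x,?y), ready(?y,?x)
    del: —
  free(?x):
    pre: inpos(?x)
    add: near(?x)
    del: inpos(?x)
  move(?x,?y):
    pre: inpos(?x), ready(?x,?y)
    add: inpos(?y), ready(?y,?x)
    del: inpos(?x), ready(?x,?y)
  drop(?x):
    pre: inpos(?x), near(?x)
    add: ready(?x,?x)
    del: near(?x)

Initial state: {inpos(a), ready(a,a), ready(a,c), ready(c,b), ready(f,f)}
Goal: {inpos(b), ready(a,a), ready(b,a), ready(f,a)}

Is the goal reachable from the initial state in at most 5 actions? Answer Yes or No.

Yes

1. swap(a,f)  →  {inpos(a), ready(a,a), ready(a,c), ready(a,f), ready(c,b), ready(f,a), ready(f,f)}
2. swap(b,a)  →  {inpos(a), ready(a,a), ready(a,b), ready(a,c), ready(a,f), ready(b,a), ready(c,b), ready(f,a), ready(f,f)}
3. move(a,b)  →  {inpos(b), ready(a,a), ready(a,c), ready(a,f), ready(b,a), ready(c,b), ready(f,a), ready(f,f)}
optimal plan length = 3; 3 ≤ 5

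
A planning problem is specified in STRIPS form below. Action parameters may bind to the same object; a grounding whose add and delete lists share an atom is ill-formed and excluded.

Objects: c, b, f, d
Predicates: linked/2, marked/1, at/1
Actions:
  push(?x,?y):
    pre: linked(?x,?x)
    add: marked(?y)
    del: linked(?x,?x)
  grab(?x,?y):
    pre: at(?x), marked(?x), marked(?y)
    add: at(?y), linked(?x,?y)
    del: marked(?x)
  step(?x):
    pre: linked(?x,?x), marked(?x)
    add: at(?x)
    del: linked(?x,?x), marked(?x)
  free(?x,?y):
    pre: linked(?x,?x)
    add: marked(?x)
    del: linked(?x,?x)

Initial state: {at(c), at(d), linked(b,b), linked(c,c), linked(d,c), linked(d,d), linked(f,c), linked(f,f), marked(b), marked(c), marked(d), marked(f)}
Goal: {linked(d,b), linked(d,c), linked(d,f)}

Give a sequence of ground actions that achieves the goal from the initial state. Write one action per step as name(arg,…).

1. grab(d,b)  →  {at(b), at(c), at(d), linked(b,b), linked(c,c), linked(d,b), linked(d,c), linked(d,d), linked(f,c), linked(f,f), marked(b), marked(c), marked(f)}
2. push(c,d)  →  {at(b), at(c), at(d), linked(b,b), linked(d,b), linked(d,c), linked(d,d), linked(f,c), linked(f,f), marked(b), marked(c), marked(d), marked(f)}
3. grab(d,f)  →  {at(b), at(c), at(d), at(f), linked(b,b), linked(d,b), linked(d,c), linked(d,d), linked(d,f), linked(f,c), linked(f,f), marked(b), marked(c), marked(f)}

grab(d,b); push(c,d); grab(d,f)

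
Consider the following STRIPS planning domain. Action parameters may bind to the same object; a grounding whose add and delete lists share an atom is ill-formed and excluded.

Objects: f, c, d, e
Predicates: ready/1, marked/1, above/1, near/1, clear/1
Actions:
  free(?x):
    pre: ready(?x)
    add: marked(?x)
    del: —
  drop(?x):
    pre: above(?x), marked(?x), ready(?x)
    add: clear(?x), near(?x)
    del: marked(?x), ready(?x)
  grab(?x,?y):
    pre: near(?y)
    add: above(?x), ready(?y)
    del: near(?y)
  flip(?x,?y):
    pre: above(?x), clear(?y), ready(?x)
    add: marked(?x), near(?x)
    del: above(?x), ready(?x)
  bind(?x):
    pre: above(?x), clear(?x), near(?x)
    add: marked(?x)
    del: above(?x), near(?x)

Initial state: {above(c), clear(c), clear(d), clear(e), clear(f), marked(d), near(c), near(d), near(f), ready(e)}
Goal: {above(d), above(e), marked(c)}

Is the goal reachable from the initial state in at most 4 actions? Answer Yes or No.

Yes

1. grab(d,f)  →  {above(c), above(d), clear(c), clear(d), clear(e), clear(f), marked(d), near(c), near(d), ready(e), ready(f)}
2. grab(e,c)  →  {above(c), above(d), above(e), clear(c), clear(d), clear(e), clear(f), marked(d), near(d), ready(c), ready(e), ready(f)}
3. free(c)  →  {above(c), above(d), above(e), clear(c), clear(d), clear(e), clear(f), marked(c), marked(d), near(d), ready(c), ready(e), ready(f)}
optimal plan length = 3; 3 ≤ 4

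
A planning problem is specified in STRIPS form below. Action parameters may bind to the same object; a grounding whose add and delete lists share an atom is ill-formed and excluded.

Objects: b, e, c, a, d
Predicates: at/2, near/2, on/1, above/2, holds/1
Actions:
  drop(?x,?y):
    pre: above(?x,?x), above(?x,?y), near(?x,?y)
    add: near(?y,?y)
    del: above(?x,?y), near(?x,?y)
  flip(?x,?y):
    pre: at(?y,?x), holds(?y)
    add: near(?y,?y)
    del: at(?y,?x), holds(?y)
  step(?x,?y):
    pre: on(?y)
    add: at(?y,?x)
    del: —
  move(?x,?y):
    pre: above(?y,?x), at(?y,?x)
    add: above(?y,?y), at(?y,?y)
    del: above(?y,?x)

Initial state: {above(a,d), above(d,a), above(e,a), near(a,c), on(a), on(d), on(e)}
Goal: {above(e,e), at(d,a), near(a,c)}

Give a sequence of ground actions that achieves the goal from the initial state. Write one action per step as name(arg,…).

1. step(a,e)  →  {above(a,d), above(d,a), above(e,a), at(e,a), near(a,c), on(a), on(d), on(e)}
2. step(a,d)  →  {above(a,d), above(d,a), above(e,a), at(d,a), at(e,a), near(a,c), on(a), on(d), on(e)}
3. move(a,e)  →  {above(a,d), above(d,a), above(e,e), at(d,a), at(e,a), at(e,e), near(a,c), on(a), on(d), on(e)}

step(a,e); step(a,d); move(a,e)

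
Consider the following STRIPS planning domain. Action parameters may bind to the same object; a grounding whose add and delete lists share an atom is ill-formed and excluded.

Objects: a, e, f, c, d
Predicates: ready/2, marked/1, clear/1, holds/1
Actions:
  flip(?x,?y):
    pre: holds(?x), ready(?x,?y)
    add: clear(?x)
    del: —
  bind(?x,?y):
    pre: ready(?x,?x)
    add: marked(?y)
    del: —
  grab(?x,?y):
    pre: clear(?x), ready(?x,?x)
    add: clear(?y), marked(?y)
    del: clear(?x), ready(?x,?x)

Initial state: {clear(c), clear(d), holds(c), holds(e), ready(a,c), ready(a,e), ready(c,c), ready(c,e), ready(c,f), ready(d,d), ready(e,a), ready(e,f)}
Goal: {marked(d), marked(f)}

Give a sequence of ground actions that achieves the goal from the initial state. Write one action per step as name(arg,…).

1. bind(c,f)  →  {clear(c), clear(d), holds(c), holds(e), marked(f), ready(a,c), ready(a,e), ready(c,c), ready(c,e), ready(c,f), ready(d,d), ready(e,a), ready(e,f)}
2. bind(c,d)  →  {clear(c), clear(d), holds(c), holds(e), marked(d), marked(f), ready(a,c), ready(a,e), ready(c,c), ready(c,e), ready(c,f), ready(d,d), ready(e,a), ready(e,f)}

bind(c,f); bind(c,d)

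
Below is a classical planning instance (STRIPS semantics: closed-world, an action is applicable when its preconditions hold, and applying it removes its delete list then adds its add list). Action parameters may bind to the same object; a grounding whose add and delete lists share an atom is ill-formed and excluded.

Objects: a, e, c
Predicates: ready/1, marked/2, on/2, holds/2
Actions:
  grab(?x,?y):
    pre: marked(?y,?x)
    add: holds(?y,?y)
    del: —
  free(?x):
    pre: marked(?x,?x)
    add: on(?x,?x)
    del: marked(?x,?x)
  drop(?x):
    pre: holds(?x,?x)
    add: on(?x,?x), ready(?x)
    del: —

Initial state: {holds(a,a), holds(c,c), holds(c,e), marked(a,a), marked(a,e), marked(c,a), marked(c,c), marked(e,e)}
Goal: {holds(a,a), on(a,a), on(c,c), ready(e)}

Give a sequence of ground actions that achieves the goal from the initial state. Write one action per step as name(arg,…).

grab(e,e); free(a); free(c); drop(e)

1. grab(e,e)  →  {holds(a,a), holds(c,c), holds(c,e), holds(e,e), marked(a,a), marked(a,e), marked(c,a), marked(c,c), marked(e,e)}
2. free(a)  →  {holds(a,a), holds(c,c), holds(c,e), holds(e,e), marked(a,e), marked(c,a), marked(c,c), marked(e,e), on(a,a)}
3. free(c)  →  {holds(a,a), holds(c,c), holds(c,e), holds(e,e), marked(a,e), marked(c,a), marked(e,e), on(a,a), on(c,c)}
4. drop(e)  →  {holds(a,a), holds(c,c), holds(c,e), holds(e,e), marked(a,e), marked(c,a), marked(e,e), on(a,a), on(c,c), on(e,e), ready(e)}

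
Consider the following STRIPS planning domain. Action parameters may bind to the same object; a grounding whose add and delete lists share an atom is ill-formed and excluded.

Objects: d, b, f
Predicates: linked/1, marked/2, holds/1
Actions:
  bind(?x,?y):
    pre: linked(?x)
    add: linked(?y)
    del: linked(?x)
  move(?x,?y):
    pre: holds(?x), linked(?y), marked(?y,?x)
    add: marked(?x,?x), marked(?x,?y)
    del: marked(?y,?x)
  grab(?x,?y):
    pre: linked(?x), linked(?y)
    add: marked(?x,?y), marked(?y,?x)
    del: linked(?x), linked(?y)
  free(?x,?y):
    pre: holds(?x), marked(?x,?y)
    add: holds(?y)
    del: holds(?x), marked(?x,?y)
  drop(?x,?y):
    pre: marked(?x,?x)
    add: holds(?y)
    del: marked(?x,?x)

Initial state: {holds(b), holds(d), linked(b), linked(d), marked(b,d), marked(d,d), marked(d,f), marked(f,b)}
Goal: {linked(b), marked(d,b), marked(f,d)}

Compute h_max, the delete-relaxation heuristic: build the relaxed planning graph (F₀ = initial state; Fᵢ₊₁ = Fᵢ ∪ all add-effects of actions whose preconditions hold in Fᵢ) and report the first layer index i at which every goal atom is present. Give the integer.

2

F0 = init (8 atoms)
F1 = F0 ∪ {holds(f), linked(f), marked(b,b), marked(d,b)}  (12 atoms)
F2 = F1 ∪ {marked(b,f), marked(f,d), marked(f,f)}  (15 atoms)
goal ⊆ F2  ⇒  h_max = 2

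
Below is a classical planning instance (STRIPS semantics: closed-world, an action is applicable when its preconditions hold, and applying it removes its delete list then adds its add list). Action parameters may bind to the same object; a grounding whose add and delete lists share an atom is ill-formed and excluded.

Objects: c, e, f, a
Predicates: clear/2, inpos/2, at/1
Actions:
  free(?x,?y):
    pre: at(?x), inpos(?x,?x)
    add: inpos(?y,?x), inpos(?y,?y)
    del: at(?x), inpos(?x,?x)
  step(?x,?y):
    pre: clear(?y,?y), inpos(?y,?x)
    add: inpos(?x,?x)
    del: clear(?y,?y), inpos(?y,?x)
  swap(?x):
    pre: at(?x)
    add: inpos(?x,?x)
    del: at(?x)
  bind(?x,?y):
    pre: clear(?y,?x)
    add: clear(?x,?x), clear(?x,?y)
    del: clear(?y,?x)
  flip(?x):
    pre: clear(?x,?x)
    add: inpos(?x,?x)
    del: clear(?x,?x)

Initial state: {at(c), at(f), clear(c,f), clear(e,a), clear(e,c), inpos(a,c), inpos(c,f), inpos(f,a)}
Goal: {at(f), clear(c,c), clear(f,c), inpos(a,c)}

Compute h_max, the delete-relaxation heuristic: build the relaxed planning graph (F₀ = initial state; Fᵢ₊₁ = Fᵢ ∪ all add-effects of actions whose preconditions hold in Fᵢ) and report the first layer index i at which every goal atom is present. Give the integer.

1

F0 = init (8 atoms)
F1 = F0 ∪ {clear(a,a), clear(a,e), clear(c,c), clear(c,e), clear(f,c), clear(f,f), inpos(c,c), inpos(f,f)}  (16 atoms)
goal ⊆ F1  ⇒  h_max = 1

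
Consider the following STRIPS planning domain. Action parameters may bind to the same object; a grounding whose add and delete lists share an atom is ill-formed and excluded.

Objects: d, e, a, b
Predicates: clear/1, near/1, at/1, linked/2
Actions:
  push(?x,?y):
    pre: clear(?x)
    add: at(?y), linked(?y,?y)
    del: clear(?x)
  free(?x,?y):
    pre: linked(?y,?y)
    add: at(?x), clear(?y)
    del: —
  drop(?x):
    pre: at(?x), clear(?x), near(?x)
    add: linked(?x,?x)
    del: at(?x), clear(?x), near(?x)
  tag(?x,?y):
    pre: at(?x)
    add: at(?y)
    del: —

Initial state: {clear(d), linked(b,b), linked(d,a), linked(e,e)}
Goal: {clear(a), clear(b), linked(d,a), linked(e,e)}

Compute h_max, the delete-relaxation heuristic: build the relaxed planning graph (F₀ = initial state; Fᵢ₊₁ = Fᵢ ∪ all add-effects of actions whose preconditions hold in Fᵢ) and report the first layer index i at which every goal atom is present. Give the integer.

2

F0 = init (4 atoms)
F1 = F0 ∪ {at(a), at(b), at(d), at(e), clear(b), clear(e), linked(a,a), linked(d,d)}  (12 atoms)
F2 = F1 ∪ {clear(a)}  (13 atoms)
goal ⊆ F2  ⇒  h_max = 2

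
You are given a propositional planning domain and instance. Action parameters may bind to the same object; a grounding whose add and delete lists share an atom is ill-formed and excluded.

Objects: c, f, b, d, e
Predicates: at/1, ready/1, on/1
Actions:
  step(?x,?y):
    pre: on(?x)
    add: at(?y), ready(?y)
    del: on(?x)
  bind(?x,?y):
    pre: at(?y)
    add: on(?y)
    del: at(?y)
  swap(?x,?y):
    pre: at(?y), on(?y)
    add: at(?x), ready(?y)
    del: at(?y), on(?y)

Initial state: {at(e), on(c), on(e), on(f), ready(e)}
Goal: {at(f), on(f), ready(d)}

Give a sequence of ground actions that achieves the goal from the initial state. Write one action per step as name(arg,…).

1. step(c,f)  →  {at(e), at(f), on(e), on(f), ready(e), ready(f)}
2. step(e,d)  →  {at(d), at(e), at(f), on(f), ready(d), ready(e), ready(f)}

step(c,f); step(e,d)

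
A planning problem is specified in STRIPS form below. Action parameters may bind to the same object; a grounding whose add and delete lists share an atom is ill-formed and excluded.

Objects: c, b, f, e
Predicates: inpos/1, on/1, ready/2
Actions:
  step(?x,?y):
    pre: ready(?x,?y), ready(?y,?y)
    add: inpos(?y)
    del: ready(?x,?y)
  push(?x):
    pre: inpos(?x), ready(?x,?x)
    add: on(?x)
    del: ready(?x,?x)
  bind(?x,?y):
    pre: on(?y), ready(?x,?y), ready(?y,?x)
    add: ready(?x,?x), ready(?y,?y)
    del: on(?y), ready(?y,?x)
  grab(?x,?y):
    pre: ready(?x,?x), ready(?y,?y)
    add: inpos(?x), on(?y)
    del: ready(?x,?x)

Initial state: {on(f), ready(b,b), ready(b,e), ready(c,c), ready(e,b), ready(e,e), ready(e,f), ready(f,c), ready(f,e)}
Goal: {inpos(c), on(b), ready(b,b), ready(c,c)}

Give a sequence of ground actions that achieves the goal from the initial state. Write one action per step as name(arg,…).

1. step(f,c)  →  {inpos(c), on(f), ready(b,b), ready(b,e), ready(c,c), ready(e,b), ready(e,e), ready(e,f), ready(f,e)}
2. grab(e,b)  →  {inpos(c), inpos(e), on(b), on(f), ready(b,b), ready(b,e), ready(c,c), ready(e,b), ready(e,f), ready(f,e)}

step(f,c); grab(e,b)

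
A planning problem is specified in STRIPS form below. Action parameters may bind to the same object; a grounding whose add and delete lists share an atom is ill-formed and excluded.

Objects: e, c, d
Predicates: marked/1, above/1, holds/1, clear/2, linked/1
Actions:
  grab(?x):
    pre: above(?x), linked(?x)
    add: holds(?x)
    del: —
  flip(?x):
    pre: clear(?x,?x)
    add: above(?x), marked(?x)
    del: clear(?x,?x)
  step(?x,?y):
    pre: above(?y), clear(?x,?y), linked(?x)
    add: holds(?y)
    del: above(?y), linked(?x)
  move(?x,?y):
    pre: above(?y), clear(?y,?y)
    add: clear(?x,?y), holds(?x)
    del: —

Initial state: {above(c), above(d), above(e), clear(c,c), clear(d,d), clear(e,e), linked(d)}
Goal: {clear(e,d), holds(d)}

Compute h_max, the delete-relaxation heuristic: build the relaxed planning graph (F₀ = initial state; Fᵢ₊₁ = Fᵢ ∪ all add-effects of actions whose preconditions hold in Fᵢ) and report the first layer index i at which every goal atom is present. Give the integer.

1

F0 = init (7 atoms)
F1 = F0 ∪ {clear(c,d), clear(c,e), clear(d,c), clear(d,e), clear(e,c), clear(e,d), holds(c), holds(d), holds(e), marked(c), marked(d), marked(e)}  (19 atoms)
goal ⊆ F1  ⇒  h_max = 1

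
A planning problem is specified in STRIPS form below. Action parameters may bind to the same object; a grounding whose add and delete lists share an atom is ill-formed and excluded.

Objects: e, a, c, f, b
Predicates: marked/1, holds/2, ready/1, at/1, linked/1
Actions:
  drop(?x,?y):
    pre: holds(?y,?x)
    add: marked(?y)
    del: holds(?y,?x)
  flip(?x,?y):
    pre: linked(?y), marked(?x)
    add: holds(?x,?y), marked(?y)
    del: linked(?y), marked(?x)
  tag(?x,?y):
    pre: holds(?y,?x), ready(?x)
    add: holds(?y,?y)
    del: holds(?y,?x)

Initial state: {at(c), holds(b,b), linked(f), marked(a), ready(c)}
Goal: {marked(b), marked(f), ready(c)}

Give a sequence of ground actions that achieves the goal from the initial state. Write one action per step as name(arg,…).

1. drop(b,b)  →  {at(c), linked(f), marked(a), marked(b), ready(c)}
2. flip(a,f)  →  {at(c), holds(a,f), marked(b), marked(f), ready(c)}

drop(b,b); flip(a,f)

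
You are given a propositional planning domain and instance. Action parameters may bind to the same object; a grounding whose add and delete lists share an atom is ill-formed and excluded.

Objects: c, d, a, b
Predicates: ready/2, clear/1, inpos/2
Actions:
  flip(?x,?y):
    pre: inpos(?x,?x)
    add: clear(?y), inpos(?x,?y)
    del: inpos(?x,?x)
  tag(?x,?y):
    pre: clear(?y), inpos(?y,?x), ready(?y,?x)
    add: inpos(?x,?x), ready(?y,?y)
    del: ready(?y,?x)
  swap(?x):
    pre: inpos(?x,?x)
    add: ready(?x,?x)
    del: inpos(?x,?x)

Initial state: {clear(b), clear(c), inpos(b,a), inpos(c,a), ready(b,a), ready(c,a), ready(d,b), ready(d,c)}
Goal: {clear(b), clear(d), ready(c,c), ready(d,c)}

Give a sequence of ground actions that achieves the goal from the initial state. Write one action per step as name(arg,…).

tag(a,c); flip(a,d)

1. tag(a,c)  →  {clear(b), clear(c), inpos(a,a), inpos(b,a), inpos(c,a), ready(b,a), ready(c,c), ready(d,b), ready(d,c)}
2. flip(a,d)  →  {clear(b), clear(c), clear(d), inpos(a,d), inpos(b,a), inpos(c,a), ready(b,a), ready(c,c), ready(d,b), ready(d,c)}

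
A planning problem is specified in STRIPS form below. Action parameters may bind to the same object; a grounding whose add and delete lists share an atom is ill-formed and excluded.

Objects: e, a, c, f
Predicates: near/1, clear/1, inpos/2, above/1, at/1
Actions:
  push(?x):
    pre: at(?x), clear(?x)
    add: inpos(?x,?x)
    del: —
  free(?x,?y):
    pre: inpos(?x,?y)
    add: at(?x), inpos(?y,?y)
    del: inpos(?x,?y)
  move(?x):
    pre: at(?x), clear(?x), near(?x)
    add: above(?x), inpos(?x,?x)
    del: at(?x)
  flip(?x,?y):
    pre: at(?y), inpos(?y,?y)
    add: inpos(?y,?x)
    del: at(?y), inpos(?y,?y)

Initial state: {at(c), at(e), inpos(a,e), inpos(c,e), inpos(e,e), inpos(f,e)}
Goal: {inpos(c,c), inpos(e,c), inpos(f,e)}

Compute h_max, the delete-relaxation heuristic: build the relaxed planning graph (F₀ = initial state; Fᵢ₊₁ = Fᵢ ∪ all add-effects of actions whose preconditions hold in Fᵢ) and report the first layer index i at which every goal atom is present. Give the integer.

2

F0 = init (6 atoms)
F1 = F0 ∪ {at(a), at(f), inpos(e,a), inpos(e,c), inpos(e,f)}  (11 atoms)
F2 = F1 ∪ {inpos(a,a), inpos(c,c), inpos(f,f)}  (14 atoms)
goal ⊆ F2  ⇒  h_max = 2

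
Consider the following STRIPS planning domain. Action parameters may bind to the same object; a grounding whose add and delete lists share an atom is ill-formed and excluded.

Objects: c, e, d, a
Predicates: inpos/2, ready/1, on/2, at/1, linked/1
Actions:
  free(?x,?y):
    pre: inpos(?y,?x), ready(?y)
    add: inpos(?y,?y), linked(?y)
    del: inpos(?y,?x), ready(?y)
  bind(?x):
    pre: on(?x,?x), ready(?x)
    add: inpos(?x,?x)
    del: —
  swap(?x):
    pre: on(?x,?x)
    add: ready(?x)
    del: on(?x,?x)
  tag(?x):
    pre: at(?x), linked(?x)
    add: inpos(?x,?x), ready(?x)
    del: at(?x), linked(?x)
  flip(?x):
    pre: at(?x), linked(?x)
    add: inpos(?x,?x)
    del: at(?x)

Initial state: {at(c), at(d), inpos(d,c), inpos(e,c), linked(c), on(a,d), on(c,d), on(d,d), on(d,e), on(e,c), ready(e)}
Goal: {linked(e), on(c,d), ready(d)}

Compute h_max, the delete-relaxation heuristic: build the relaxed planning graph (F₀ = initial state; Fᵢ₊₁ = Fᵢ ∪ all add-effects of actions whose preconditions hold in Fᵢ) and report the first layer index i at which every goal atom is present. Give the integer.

1

F0 = init (11 atoms)
F1 = F0 ∪ {inpos(c,c), inpos(e,e), linked(e), ready(c), ready(d)}  (16 atoms)
goal ⊆ F1  ⇒  h_max = 1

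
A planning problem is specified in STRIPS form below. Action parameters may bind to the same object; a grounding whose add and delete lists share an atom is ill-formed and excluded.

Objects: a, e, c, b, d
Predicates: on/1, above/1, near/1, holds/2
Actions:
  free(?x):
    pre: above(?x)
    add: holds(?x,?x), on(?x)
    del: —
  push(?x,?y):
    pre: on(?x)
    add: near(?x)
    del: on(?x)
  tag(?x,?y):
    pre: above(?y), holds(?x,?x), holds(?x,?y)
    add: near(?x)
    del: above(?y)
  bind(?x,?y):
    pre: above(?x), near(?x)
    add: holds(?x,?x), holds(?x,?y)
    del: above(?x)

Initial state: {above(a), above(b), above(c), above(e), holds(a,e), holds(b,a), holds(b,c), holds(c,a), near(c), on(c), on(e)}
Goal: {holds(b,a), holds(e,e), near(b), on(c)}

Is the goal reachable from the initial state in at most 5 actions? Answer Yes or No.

1. free(e)  →  {above(a), above(b), above(c), above(e), holds(a,e), holds(b,a), holds(b,c), holds(c,a), holds(e,e), near(c), on(c), on(e)}
2. free(b)  →  {above(a), above(b), above(c), above(e), holds(a,e), holds(b,a), holds(b,b), holds(b,c), holds(c,a), holds(e,e), near(c), on(b), on(c), on(e)}
3. push(b,a)  →  {above(a), above(b), above(c), above(e), holds(a,e), holds(b,a), holds(b,b), holds(b,c), holds(c,a), holds(e,e), near(b), near(c), on(c), on(e)}
optimal plan length = 3; 3 ≤ 5

Yes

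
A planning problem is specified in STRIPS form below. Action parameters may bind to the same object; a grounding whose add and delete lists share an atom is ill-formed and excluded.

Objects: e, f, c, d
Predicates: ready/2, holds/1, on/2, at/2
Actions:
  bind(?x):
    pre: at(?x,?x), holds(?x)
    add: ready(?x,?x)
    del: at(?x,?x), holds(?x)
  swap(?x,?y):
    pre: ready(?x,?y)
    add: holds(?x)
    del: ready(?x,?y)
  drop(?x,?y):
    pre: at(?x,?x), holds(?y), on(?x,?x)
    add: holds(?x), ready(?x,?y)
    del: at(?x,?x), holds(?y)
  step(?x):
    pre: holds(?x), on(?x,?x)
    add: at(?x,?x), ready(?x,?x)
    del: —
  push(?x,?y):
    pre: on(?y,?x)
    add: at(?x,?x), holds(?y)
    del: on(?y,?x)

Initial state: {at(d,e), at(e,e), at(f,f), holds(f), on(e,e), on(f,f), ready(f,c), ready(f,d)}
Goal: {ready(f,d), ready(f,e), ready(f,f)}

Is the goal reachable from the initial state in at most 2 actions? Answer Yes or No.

No

1. drop(e,f)  →  {at(d,e), at(f,f), holds(e), on(e,e), on(f,f), ready(e,f), ready(f,c), ready(f,d)}
2. drop(f,e)  →  {at(d,e), holds(f), on(e,e), on(f,f), ready(e,f), ready(f,c), ready(f,d), ready(f,e)}
3. step(f)  →  {at(d,e), at(f,f), holds(f), on(e,e), on(f,f), ready(e,f), ready(f,c), ready(f,d), ready(f,e), ready(f,f)}
optimal plan length = 3; 3 > 2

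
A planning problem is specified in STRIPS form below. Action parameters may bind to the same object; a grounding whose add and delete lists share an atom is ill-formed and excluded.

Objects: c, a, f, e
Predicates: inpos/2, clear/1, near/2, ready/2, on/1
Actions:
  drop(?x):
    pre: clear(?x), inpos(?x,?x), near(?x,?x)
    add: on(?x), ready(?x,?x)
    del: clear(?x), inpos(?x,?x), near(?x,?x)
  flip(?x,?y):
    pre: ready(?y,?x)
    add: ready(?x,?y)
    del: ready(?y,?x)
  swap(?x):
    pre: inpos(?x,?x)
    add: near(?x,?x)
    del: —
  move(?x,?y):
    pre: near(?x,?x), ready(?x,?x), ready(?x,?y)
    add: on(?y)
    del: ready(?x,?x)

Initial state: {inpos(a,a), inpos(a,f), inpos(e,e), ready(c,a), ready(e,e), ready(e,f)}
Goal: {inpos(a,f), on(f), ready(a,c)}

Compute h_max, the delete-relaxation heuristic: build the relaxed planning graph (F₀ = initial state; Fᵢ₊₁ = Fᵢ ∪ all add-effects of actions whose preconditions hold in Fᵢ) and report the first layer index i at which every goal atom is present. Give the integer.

F0 = init (6 atoms)
F1 = F0 ∪ {near(a,a), near(e,e), ready(a,c), ready(f,e)}  (10 atoms)
F2 = F1 ∪ {on(e), on(f)}  (12 atoms)
goal ⊆ F2  ⇒  h_max = 2

2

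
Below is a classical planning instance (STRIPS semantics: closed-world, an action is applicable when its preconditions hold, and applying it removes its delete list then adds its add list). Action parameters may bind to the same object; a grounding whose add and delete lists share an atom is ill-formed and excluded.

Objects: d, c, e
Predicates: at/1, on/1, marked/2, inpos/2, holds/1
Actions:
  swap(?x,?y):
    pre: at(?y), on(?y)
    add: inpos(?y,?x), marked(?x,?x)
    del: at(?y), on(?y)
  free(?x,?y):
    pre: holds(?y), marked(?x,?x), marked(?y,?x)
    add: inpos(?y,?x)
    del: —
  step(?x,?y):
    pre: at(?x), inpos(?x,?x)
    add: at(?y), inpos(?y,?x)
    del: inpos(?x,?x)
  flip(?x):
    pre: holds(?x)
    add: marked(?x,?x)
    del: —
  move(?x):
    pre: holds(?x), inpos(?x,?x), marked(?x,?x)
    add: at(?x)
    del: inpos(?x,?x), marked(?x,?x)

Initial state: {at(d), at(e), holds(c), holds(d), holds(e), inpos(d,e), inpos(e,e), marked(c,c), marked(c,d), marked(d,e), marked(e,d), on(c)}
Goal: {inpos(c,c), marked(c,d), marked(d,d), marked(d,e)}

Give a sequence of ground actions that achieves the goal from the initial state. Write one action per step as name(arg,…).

1. free(c,c)  →  {at(d), at(e), holds(c), holds(d), holds(e), inpos(c,c), inpos(d,e), inpos(e,e), marked(c,c), marked(c,d), marked(d,e), marked(e,d), on(c)}
2. flip(d)  →  {at(d), at(e), holds(c), holds(d), holds(e), inpos(c,c), inpos(d,e), inpos(e,e), marked(c,c), marked(c,d), marked(d,d), marked(d,e), marked(e,d), on(c)}

free(c,c); flip(d)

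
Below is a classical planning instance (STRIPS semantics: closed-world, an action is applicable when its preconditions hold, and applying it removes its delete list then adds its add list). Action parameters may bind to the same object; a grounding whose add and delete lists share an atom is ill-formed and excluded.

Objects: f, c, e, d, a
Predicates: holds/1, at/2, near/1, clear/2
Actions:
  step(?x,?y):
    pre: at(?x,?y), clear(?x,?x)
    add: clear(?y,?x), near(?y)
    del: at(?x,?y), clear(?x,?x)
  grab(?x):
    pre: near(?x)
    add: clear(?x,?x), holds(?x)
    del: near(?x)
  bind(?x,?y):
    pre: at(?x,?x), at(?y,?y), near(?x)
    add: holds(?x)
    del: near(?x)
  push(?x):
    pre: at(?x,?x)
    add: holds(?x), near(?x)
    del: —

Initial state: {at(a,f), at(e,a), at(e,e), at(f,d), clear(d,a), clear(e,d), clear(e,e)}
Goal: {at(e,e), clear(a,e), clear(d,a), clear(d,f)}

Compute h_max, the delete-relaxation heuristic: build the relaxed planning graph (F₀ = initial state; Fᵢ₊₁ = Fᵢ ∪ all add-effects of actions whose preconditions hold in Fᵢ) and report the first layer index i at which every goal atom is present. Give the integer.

5

F0 = init (7 atoms)
F1 = F0 ∪ {clear(a,e), holds(e), near(a), near(e)}  (11 atoms)
F2 = F1 ∪ {clear(a,a), holds(a)}  (13 atoms)
F3 = F2 ∪ {clear(f,a), near(f)}  (15 atoms)
F4 = F3 ∪ {clear(f,f), holds(f)}  (17 atoms)
F5 = F4 ∪ {clear(d,f), near(d)}  (19 atoms)
goal ⊆ F5  ⇒  h_max = 5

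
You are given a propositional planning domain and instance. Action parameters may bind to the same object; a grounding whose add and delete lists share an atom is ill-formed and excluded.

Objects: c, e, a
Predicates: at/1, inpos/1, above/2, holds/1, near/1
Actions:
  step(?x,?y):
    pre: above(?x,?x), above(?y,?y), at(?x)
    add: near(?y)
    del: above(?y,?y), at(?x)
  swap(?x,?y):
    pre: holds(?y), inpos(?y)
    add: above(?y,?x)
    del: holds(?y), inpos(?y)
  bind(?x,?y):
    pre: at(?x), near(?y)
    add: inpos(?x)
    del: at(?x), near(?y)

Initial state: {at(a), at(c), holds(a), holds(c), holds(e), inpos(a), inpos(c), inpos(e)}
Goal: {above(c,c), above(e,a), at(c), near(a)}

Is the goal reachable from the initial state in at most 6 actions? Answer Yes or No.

1. swap(c,c)  →  {above(c,c), at(a), at(c), holds(a), holds(e), inpos(a), inpos(e)}
2. swap(a,e)  →  {above(c,c), above(e,a), at(a), at(c), holds(a), inpos(a)}
3. swap(a,a)  →  {above(a,a), above(c,c), above(e,a), at(a), at(c)}
4. step(a,a)  →  {above(c,c), above(e,a), at(c), near(a)}
optimal plan length = 4; 4 ≤ 6

Yes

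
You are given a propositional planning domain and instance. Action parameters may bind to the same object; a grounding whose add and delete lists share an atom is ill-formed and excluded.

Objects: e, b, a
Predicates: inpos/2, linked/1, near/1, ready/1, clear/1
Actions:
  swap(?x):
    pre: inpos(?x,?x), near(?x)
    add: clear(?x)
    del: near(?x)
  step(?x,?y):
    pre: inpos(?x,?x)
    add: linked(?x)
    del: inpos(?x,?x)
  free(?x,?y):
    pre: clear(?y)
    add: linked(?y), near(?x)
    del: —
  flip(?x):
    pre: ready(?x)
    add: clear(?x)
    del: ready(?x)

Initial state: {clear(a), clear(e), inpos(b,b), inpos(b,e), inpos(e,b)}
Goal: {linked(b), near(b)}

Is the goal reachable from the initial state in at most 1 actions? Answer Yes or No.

No

1. step(b,e)  →  {clear(a), clear(e), inpos(b,e), inpos(e,b), linked(b)}
2. free(b,e)  →  {clear(a), clear(e), inpos(b,e), inpos(e,b), linked(b), linked(e), near(b)}
optimal plan length = 2; 2 > 1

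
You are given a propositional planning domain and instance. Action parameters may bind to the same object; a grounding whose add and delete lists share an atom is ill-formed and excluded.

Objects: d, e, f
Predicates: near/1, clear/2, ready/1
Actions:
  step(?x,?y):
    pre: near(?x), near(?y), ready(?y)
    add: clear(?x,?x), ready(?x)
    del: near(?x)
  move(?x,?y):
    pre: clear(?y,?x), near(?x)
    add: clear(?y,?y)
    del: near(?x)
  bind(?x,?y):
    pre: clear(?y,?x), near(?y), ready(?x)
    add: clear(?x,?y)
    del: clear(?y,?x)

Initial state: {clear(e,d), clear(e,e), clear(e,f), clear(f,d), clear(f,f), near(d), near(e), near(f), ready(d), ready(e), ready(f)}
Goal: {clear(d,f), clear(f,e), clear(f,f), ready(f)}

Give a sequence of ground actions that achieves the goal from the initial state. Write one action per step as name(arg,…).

bind(d,f); bind(f,e)

1. bind(d,f)  →  {clear(d,f), clear(e,d), clear(e,e), clear(e,f), clear(f,f), near(d), near(e), near(f), ready(d), ready(e), ready(f)}
2. bind(f,e)  →  {clear(d,f), clear(e,d), clear(e,e), clear(f,e), clear(f,f), near(d), near(e), near(f), ready(d), ready(e), ready(f)}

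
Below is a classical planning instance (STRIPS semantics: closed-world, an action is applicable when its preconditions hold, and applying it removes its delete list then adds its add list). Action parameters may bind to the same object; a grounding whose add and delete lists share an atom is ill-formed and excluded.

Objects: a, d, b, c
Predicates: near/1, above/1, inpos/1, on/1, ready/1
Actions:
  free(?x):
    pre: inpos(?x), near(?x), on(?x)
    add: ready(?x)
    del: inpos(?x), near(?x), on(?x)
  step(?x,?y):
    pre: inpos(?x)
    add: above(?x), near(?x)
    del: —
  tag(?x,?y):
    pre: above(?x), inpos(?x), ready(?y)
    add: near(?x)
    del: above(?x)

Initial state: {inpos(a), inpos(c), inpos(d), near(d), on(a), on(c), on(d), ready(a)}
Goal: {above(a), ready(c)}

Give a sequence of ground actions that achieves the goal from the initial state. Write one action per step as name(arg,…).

step(a,a); step(c,a); free(c)

1. step(a,a)  →  {above(a), inpos(a), inpos(c), inpos(d), near(a), near(d), on(a), on(c), on(d), ready(a)}
2. step(c,a)  →  {above(a), above(c), inpos(a), inpos(c), inpos(d), near(a), near(c), near(d), on(a), on(c), on(d), ready(a)}
3. free(c)  →  {above(a), above(c), inpos(a), inpos(d), near(a), near(d), on(a), on(d), ready(a), ready(c)}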